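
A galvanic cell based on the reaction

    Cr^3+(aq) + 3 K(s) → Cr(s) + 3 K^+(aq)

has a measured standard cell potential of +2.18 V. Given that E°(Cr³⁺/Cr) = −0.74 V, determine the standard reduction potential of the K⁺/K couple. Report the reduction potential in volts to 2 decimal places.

In the reaction as written the Cr³⁺/Cr couple is reduced (cathode) and K⁺/K is oxidized (anode), so E°cell = E°(Cr³⁺/Cr) − E°(K⁺/K).
E°(K⁺/K) = E°(cathode) − E°cell = −0.74 − (+2.18) = −2.92 V.

−2.92 V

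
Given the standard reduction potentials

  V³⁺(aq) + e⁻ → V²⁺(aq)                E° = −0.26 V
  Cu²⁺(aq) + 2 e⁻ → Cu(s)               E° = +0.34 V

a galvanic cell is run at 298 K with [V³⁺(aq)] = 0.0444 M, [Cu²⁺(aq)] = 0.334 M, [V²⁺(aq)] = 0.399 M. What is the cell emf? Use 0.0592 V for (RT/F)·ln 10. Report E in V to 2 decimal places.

+0.64 V

Since E°(Cu²⁺/Cu) > E°(V³⁺/V²⁺), Cu²⁺/Cu serves as the cathode.
E°cell = +0.34 − (−0.26) = +0.60 V, with n = 2 electrons transferred.
For the overall reaction Cu²⁺(aq) + 2 V²⁺(aq) → Cu(s) + 2 V³⁺(aq), Q = [V³⁺(aq)]^2 / ([Cu²⁺(aq)]·[V²⁺(aq)]^2) = 0.0371, giving log Q = −1.431.
Applying E = E° − (RT ln10/nF)·log Q gives +0.60 − (0.0592/2)(−1.431) = +0.64 V.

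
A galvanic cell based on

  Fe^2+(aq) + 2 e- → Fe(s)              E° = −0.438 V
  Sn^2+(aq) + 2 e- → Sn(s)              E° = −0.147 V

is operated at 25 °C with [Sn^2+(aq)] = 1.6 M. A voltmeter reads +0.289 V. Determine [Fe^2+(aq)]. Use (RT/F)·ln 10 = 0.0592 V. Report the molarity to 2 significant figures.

With Sn²⁺/Sn at the cathode and Fe²⁺/Fe at the anode, E°cell = −0.147 − (−0.438) = +0.291 V (n = 2).
From the Nernst equation, log Q = n(E° − E)/0.0592 = 2·(+0.291 − (+0.289))/0.0592 = 0.068.
The balanced reaction is Sn^2+(aq) + Fe(s) → Sn(s) + Fe^2+(aq), so Q = [Fe^2+(aq)] / [Sn^2+(aq)].
Substituting the known concentrations and solving, log [Fe^2+(aq)] = 0.272 and [Fe^2+(aq)] = 1.9 M.

1.9 M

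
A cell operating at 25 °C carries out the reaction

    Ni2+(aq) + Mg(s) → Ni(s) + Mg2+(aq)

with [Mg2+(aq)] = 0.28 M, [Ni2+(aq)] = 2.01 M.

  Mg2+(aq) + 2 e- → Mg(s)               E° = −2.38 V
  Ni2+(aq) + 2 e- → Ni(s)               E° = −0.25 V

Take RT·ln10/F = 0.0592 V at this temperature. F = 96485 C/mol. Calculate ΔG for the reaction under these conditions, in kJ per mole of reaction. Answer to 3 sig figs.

−416 kJ/mol

E°cell = −0.25 − (−2.38) = +2.13 V; the balanced reaction transfers n = 2 electrons.
Here Q = [Mg2+(aq)] / [Ni2+(aq)] = 0.139 (log Q = −0.856), giving E = +2.13 − (0.0592/2)·(−0.856) = +2.1553 V.
ΔG = −nFE = −(2)(96485)(+2.1553) J/mol = −416 kJ/mol.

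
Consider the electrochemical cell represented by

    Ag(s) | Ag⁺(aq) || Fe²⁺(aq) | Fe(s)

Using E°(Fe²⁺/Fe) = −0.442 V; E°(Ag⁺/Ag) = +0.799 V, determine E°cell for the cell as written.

−1.241 V

By convention the left-hand electrode in cell notation is the anode (oxidation) and the right-hand electrode is the cathode (reduction).
E°cell = E°(right) − E°(left) = −0.442 − (+0.799) = −1.241 V.
The negative sign shows that, as written, the cell would require an external voltage to drive the reaction.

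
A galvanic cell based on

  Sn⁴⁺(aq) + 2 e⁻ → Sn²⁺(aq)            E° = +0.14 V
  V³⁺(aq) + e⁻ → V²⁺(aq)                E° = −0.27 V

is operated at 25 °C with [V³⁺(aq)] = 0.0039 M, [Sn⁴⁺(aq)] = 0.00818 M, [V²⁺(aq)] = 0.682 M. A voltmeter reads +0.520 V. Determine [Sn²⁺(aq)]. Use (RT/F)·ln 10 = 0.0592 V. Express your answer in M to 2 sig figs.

With Sn⁴⁺/Sn²⁺ at the cathode and V³⁺/V²⁺ at the anode, E°cell = +0.14 − (−0.27) = +0.41 V (n = 2).
From the Nernst equation, log Q = n(E° − E)/0.0592 = 2·(+0.41 − (+0.520))/0.0592 = −3.716.
For Sn⁴⁺(aq) + 2 V²⁺(aq) → Sn²⁺(aq) + 2 V³⁺(aq), the reaction quotient is Q = ([Sn²⁺(aq)]·[V³⁺(aq)]^2) / ([Sn⁴⁺(aq)]·[V²⁺(aq)]^2).
Isolating [Sn²⁺(aq)] in Q = 10^{−3.716} yields log [Sn²⁺(aq)] = −1.318, i.e. 0.048 M.

0.048 M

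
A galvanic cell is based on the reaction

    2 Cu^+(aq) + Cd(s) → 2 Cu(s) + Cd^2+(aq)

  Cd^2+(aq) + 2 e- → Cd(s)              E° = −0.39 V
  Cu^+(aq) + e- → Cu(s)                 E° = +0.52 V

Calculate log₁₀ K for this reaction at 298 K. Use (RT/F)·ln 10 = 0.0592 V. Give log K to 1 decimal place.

log K = 30.7

The Cu⁺/Cu couple is reduced (cathode); E°cell = +0.52 − (−0.39) = +0.91 V with n = 2.
At equilibrium E = 0, so log K = nE°cell / 0.0592 = (2)(+0.91) / 0.0592 = 30.7.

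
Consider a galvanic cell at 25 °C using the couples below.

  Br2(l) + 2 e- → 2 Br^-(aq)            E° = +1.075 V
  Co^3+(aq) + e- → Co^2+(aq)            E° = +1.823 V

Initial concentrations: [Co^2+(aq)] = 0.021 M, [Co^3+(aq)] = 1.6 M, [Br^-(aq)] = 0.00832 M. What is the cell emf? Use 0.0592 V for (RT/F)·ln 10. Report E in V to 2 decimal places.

+0.74 V

Co³⁺/Co²⁺ is reduced (cathode, E° = +1.823 V) and Br₂/Br⁻ is oxidized (anode).
The standard potential is +1.823 − (+1.075) = +0.748 V and the balanced reaction transfers n = 2 electrons.
For the overall reaction 2 Co^3+(aq) + 2 Br^-(aq) → 2 Co^2+(aq) + Br2(l), Q = [Co^2+(aq)]^2 / ([Co^3+(aq)]^2·[Br^-(aq)]^2) = 2.49, giving log Q = 0.396.
E = E° − (0.0592/n)·log Q = +0.748 − (0.0592/2)(0.396) = +0.74 V.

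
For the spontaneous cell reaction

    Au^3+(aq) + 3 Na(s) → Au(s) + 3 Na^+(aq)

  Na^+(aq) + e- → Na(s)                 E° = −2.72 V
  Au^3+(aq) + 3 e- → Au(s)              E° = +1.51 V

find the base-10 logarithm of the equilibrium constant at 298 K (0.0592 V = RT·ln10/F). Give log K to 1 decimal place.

The Au³⁺/Au couple is reduced (cathode); E°cell = +1.51 − (−2.72) = +4.23 V with n = 3.
At equilibrium E = 0, so log K = nE°cell / 0.0592 = (3)(+4.23) / 0.0592 = 214.4.

log K = 214.4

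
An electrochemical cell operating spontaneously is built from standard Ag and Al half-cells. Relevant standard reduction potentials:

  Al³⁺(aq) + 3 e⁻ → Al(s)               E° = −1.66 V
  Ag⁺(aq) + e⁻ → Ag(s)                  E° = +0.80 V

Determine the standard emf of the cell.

The Ag⁺/Ag couple has the higher E°, so Ag ion is reduced (cathode) and Al is oxidized (anode).
E°cell = E°(cathode) − E°(anode) = +0.80 − (−1.66) = +2.46 V.

+2.46 V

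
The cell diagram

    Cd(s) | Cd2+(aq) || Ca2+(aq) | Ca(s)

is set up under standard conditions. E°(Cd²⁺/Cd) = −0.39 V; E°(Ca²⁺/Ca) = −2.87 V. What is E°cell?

By convention the left-hand electrode in cell notation is the anode (oxidation) and the right-hand electrode is the cathode (reduction).
E°cell = E°(right) − E°(left) = −2.87 − (−0.39) = −2.48 V.
The negative sign shows that, as written, the cell would require an external voltage to drive the reaction.

−2.48 V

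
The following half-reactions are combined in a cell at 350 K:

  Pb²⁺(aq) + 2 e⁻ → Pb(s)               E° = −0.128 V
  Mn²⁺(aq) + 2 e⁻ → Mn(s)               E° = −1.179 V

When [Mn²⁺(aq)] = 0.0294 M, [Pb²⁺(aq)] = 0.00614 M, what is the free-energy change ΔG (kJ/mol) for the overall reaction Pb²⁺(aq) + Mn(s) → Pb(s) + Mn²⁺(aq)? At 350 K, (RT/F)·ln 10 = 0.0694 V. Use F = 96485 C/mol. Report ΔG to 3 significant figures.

−198 kJ/mol

With Pb²⁺/Pb reduced at the cathode, E°cell = −0.128 − (−1.179) = +1.051 V and n = 2.
Q = [Mn²⁺(aq)] / [Pb²⁺(aq)] = 4.79, so log Q = 0.680 and E = +1.051 − (0.0694/2)(0.680) = +1.0274 V.
Then ΔG = −nFE = −2 × 96485 × +1.0274 J/mol = −198 kJ/mol.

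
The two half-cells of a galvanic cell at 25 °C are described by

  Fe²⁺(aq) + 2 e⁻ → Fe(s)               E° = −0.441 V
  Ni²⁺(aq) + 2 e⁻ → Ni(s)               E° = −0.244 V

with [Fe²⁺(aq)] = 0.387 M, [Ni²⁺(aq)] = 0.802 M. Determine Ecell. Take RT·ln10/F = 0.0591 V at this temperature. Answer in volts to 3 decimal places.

+0.206 V

The Ni²⁺/Ni couple has the more positive E°, so it is the cathode; Fe²⁺/Fe is the anode.
E°cell = E°cat − E°an = −0.244 − (−0.441) = +0.197 V; n = 2.
For the overall reaction Ni²⁺(aq) + Fe(s) → Ni(s) + Fe²⁺(aq), Q = [Fe²⁺(aq)] / [Ni²⁺(aq)] = 0.483, giving log Q = −0.316.
Applying E = E° − (RT ln10/nF)·log Q gives +0.197 − (0.0591/2)(−0.316) = +0.206 V.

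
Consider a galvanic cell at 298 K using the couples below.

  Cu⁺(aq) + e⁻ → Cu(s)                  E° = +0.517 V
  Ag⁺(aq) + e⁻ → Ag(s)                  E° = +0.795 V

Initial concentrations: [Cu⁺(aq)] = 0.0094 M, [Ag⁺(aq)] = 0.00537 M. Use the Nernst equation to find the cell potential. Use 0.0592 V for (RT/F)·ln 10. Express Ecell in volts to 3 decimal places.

Ag⁺/Ag is reduced (cathode, E° = +0.795 V) and Cu⁺/Cu is oxidized (anode).
E°cell = E°cat − E°an = +0.795 − (+0.517) = +0.278 V; n = 1.
For the overall reaction Ag⁺(aq) + Cu(s) → Ag(s) + Cu⁺(aq), Q = [Cu⁺(aq)] / [Ag⁺(aq)] = 1.75, giving log Q = 0.243.
Applying E = E° − (RT ln10/nF)·log Q gives +0.278 − (0.0592/1)(0.243) = +0.264 V.

+0.264 V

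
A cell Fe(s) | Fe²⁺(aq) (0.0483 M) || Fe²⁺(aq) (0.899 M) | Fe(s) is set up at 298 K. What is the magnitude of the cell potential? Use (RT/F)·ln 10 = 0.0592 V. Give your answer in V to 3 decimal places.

For a concentration cell E°cell = 0, since both electrodes use the same couple.
The compartment with the higher Fe²⁺(aq) concentration (0.899 M) acts as the cathode; ions are reduced there and produced at the dilute (0.0483 M) anode.
With n = 2, Ecell = −(0.0592/2)·log([dilute]/[conc]) = −(0.0592/2)·log(0.0483/0.899) = +0.038 V.

0.038 V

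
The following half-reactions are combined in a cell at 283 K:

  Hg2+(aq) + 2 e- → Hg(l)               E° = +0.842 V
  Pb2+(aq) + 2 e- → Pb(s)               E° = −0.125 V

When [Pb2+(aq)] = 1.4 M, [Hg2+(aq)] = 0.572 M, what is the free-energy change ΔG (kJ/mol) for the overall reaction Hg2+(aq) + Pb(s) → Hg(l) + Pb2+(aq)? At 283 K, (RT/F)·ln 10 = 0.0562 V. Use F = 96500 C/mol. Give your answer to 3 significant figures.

E°cell = +0.842 − (−0.125) = +0.967 V; the balanced reaction transfers n = 2 electrons.
Q = [Pb2+(aq)] / [Hg2+(aq)] = 2.45, so log Q = 0.389 and E = +0.967 − (0.0562/2)(0.389) = +0.9561 V.
ΔG = −nFE = −(2)(96500)(+0.9561) J/mol = −185 kJ/mol.

−185 kJ/mol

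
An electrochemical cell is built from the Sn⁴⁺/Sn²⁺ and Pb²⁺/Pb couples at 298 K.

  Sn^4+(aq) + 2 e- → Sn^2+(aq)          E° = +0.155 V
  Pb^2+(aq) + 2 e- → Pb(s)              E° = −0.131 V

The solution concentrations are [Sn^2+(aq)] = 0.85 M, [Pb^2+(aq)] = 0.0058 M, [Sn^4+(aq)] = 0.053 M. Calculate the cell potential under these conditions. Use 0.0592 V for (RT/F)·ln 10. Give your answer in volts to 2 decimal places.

The Sn⁴⁺/Sn²⁺ couple has the more positive E°, so it is the cathode; Pb²⁺/Pb is the anode.
E°cell = E°cat − E°an = +0.155 − (−0.131) = +0.286 V; n = 2.
Balancing gives Sn^4+(aq) + Pb(s) → Sn^2+(aq) + Pb^2+(aq); hence Q = ([Sn^2+(aq)]·[Pb^2+(aq)]) / [Sn^4+(aq)] = 0.093 (log Q = −1.031).
By the Nernst equation, E = +0.286 − (0.0592/2)·(−1.031) = +0.32 V.

+0.32 V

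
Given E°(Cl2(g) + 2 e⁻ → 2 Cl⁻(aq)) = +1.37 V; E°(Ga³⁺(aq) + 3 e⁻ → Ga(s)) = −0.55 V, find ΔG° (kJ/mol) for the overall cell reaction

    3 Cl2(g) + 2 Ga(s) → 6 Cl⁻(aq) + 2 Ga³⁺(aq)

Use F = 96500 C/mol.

In the reaction as written Cl2(g) is reduced, so the Cl₂/Cl⁻ couple is the cathode and Ga³⁺/Ga is the anode.
E°cell = +1.37 − (−0.55) = +1.92 V; balancing electrons gives n = 6.
ΔG° = −nFE°cell = −(6)(96500)(+1.92) J/mol = −1112 kJ/mol.

−1112 kJ/mol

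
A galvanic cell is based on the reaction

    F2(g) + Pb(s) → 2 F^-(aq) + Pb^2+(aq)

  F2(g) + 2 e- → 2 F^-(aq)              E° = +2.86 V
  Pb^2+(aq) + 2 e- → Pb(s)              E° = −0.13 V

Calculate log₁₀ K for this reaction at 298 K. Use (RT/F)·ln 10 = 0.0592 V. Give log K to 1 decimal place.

log K = 101.0

The F₂/F⁻ couple is reduced (cathode); E°cell = +2.86 − (−0.13) = +2.99 V with n = 2.
At equilibrium E = 0, so log K = nE°cell / 0.0592 = (2)(+2.99) / 0.0592 = 101.0.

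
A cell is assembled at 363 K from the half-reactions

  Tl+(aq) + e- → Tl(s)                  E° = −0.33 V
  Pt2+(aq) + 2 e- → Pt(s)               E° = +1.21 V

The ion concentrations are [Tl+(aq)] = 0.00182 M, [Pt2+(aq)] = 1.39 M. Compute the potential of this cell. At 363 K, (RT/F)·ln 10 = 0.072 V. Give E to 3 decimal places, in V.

Since E°(Pt²⁺/Pt) > E°(Tl⁺/Tl), Pt²⁺/Pt serves as the cathode.
E°cell = E°cat − E°an = +1.21 − (−0.33) = +1.54 V; n = 2.
For the overall reaction Pt2+(aq) + 2 Tl(s) → Pt(s) + 2 Tl+(aq), Q = [Tl+(aq)]^2 / [Pt2+(aq)] = 2.38×10^−6, giving log Q = −5.623.
E = E° − (0.072/n)·log Q = +1.54 − (0.072/2)(−5.623) = +1.742 V.

+1.742 V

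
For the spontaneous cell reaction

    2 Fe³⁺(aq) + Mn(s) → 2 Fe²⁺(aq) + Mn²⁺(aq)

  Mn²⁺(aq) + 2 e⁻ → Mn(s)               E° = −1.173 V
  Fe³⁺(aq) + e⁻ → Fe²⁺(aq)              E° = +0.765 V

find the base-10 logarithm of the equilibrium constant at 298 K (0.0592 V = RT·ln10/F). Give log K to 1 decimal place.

log K = 65.5

The Fe³⁺/Fe²⁺ couple is reduced (cathode); E°cell = +0.765 − (−1.173) = +1.938 V with n = 2.
At equilibrium E = 0, so log K = nE°cell / 0.0592 = (2)(+1.938) / 0.0592 = 65.5.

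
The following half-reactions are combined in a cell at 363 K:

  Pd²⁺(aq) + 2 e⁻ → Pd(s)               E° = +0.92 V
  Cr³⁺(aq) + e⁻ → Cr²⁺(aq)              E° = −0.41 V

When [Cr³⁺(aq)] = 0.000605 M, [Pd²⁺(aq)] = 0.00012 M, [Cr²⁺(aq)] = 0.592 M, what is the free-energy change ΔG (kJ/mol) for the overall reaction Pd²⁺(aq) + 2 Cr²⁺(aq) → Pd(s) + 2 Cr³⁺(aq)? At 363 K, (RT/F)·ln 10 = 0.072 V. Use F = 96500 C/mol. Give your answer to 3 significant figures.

E°cell = +0.92 − (−0.41) = +1.33 V; the balanced reaction transfers n = 2 electrons.
Here Q = [Cr³⁺(aq)]^2 / ([Pd²⁺(aq)]·[Cr²⁺(aq)]^2) = 0.0087 (log Q = −2.060), giving E = +1.33 − (0.072/2)·(−2.060) = +1.4042 V.
ΔG = −nFE = −(2)(96500)(+1.4042) J/mol = −271 kJ/mol.

−271 kJ/mol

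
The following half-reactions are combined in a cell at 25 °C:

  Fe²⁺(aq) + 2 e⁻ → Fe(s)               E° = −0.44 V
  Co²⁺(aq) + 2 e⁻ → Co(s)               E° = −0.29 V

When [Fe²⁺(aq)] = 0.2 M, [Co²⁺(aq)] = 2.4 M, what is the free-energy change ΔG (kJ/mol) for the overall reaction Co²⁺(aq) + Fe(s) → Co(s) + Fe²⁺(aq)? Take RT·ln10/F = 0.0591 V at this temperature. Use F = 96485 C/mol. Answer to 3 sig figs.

The standard cell potential is −0.29 − (−0.44) = +0.15 V, with n = 2 electrons in the balanced equation.
Q = [Fe²⁺(aq)] / [Co²⁺(aq)] = 0.0833, so log Q = −1.079 and E = +0.15 − (0.0591/2)(−1.079) = +0.1819 V.
Finally ΔG = −nFE = −(2)(96485 C/mol)(+0.1819 V) = −35.1 kJ/mol.

−35.1 kJ/mol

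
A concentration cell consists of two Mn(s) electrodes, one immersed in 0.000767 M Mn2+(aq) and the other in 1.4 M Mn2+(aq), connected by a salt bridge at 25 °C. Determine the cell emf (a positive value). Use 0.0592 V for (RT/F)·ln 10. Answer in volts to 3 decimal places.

0.097 V

For a concentration cell E°cell = 0, since both electrodes use the same couple.
The compartment with the higher Mn2+(aq) concentration (1.4 M) acts as the cathode; ions are reduced there and produced at the dilute (0.000767 M) anode.
With n = 2, Ecell = −(0.0592/2)·log([dilute]/[conc]) = −(0.0592/2)·log(0.000767/1.4) = +0.097 V.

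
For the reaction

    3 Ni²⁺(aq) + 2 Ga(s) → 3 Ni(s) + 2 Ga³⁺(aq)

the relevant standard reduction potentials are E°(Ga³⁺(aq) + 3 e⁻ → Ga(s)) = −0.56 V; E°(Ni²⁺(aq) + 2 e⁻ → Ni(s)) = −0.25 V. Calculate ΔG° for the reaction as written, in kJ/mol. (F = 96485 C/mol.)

−179 kJ/mol

In the reaction as written Ni²⁺(aq) is reduced, so the Ni²⁺/Ni couple is the cathode and Ga³⁺/Ga is the anode.
E°cell = −0.25 − (−0.56) = +0.31 V; balancing electrons gives n = 6.
ΔG° = −nFE°cell = −(6)(96485)(+0.31) J/mol = −179 kJ/mol.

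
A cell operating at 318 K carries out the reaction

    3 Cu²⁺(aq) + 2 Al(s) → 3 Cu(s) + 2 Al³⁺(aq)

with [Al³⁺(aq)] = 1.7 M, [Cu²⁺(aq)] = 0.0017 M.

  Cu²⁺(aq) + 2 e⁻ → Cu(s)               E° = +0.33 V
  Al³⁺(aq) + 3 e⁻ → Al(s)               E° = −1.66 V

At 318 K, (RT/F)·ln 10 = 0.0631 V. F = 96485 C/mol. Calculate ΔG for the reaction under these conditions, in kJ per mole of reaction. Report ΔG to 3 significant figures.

−1100 kJ/mol

E°cell = +0.33 − (−1.66) = +1.99 V; the balanced reaction transfers n = 6 electrons.
Here Q = [Al³⁺(aq)]^2 / [Cu²⁺(aq)]^3 = 5.88×10^8 (log Q = 8.770), giving E = +1.99 − (0.0631/6)·(8.770) = +1.8978 V.
ΔG = −nFE = −(6)(96485)(+1.8978) J/mol = −1100 kJ/mol.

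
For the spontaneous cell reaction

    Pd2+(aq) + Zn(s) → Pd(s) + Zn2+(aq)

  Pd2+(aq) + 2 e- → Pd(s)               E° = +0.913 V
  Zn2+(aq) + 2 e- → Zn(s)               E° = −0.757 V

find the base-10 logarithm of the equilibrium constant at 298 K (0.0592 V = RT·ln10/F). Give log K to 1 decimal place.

log K = 56.4

The Pd²⁺/Pd couple is reduced (cathode); E°cell = +0.913 − (−0.757) = +1.670 V with n = 2.
At equilibrium E = 0, so log K = nE°cell / 0.0592 = (2)(+1.670) / 0.0592 = 56.4.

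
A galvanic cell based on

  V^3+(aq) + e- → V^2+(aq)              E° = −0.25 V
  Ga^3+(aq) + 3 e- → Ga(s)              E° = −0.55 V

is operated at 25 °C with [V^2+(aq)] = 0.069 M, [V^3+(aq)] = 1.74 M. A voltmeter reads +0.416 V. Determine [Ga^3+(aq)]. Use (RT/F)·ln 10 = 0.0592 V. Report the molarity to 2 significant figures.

0.021 M

V³⁺/V²⁺ is the cathode (higher E°); E°cell = −0.25 − (−0.55) = +0.30 V with n = 3.
Since E = E° − (0.0592/n)·log Q, log Q = n(E° − E)/0.0592 = −5.878.
For 3 V^3+(aq) + Ga(s) → 3 V^2+(aq) + Ga^3+(aq), the reaction quotient is Q = ([V^2+(aq)]^3·[Ga^3+(aq)]) / [V^3+(aq)]^3.
Solving for the unknown gives log [Ga^3+(aq)] = −1.673, so [Ga^3+(aq)] ≈ 0.021 M.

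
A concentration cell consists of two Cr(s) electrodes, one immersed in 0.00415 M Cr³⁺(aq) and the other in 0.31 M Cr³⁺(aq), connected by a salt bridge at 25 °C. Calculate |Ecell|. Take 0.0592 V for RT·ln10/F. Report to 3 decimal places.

For a concentration cell E°cell = 0, since both electrodes use the same couple.
The compartment with the higher Cr³⁺(aq) concentration (0.31 M) acts as the cathode; ions are reduced there and produced at the dilute (0.00415 M) anode.
With n = 3, Ecell = −(0.0592/3)·log([dilute]/[conc]) = −(0.0592/3)·log(0.00415/0.31) = +0.037 V.

0.037 V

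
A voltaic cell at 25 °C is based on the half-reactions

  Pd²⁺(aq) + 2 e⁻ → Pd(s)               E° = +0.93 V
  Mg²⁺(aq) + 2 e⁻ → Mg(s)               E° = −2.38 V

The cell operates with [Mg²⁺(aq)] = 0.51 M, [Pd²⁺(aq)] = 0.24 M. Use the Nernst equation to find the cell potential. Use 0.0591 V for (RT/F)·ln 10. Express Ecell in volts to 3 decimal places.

+3.300 V

Pd²⁺/Pd is reduced (cathode, E° = +0.93 V) and Mg²⁺/Mg is oxidized (anode).
E°cell = E°cat − E°an = +0.93 − (−2.38) = +3.31 V; n = 2.
The balanced reaction is Pd²⁺(aq) + Mg(s) → Pd(s) + Mg²⁺(aq), so Q = [Mg²⁺(aq)] / [Pd²⁺(aq)] = 2.12 and log Q = 0.327.
E = E° − (0.0591/n)·log Q = +3.31 − (0.0591/2)(0.327) = +3.300 V.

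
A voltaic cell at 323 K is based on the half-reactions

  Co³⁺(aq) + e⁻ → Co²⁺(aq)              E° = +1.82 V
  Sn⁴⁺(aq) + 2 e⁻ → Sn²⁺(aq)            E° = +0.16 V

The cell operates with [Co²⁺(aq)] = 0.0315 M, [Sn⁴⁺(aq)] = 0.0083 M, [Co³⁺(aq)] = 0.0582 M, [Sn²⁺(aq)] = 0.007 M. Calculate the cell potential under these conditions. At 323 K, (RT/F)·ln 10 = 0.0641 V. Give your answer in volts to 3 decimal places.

The Co³⁺/Co²⁺ couple has the more positive E°, so it is the cathode; Sn⁴⁺/Sn²⁺ is the anode.
E°cell = +1.82 − (+0.16) = +1.66 V, with n = 2 electrons transferred.
For the overall reaction 2 Co³⁺(aq) + Sn²⁺(aq) → 2 Co²⁺(aq) + Sn⁴⁺(aq), Q = ([Co²⁺(aq)]^2·[Sn⁴⁺(aq)]) / ([Co³⁺(aq)]^2·[Sn²⁺(aq)]) = 0.347, giving log Q = −0.459.
E = E° − (0.0641/n)·log Q = +1.66 − (0.0641/2)(−0.459) = +1.675 V.

+1.675 V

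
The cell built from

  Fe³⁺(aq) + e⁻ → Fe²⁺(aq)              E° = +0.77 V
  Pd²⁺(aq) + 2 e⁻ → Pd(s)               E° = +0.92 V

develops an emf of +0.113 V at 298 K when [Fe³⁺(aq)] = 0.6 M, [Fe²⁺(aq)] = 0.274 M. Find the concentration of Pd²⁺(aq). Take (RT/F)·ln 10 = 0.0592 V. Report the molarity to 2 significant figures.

The Pd²⁺/Pd couple has the larger reduction potential, so it is the cathode: E°cell = +0.92 − (+0.77) = +0.15 V and n = 2.
Rearranging E = E° − (0.0592/n)·log Q gives log Q = 2(+0.15 − (+0.113))/0.0592 = 1.250.
The balanced reaction is Pd²⁺(aq) + 2 Fe²⁺(aq) → Pd(s) + 2 Fe³⁺(aq), so Q = [Fe³⁺(aq)]^2 / ([Pd²⁺(aq)]·[Fe²⁺(aq)]^2).
Isolating [Pd²⁺(aq)] in Q = 10^{1.250} yields log [Pd²⁺(aq)] = −0.569, i.e. 0.27 M.

0.27 M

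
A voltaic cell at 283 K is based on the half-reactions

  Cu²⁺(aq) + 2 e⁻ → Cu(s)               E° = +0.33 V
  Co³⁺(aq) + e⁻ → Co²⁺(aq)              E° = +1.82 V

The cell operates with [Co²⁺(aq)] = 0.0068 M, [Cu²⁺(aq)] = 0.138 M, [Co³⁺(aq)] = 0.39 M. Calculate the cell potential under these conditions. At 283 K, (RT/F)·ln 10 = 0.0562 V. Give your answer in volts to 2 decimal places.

+1.61 V

The Co³⁺/Co²⁺ couple has the more positive E°, so it is the cathode; Cu²⁺/Cu is the anode.
E°cell = +1.82 − (+0.33) = +1.49 V, with n = 2 electrons transferred.
The balanced reaction is 2 Co³⁺(aq) + Cu(s) → 2 Co²⁺(aq) + Cu²⁺(aq), so Q = ([Co²⁺(aq)]^2·[Cu²⁺(aq)]) / [Co³⁺(aq)]^2 = 4.2×10^−5 and log Q = −4.377.
Applying E = E° − (RT ln10/nF)·log Q gives +1.49 − (0.0562/2)(−4.377) = +1.61 V.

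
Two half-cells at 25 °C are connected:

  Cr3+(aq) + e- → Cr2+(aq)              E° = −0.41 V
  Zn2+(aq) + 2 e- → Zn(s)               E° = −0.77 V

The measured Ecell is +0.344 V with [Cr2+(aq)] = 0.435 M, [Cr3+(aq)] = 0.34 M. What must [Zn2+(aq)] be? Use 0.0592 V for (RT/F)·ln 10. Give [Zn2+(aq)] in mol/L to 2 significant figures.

2.1 M

With Cr³⁺/Cr²⁺ at the cathode and Zn²⁺/Zn at the anode, E°cell = −0.41 − (−0.77) = +0.36 V (n = 2).
Since E = E° − (0.0592/n)·log Q, log Q = n(E° − E)/0.0592 = 0.541.
The balanced reaction is 2 Cr3+(aq) + Zn(s) → 2 Cr2+(aq) + Zn2+(aq), so Q = ([Cr2+(aq)]^2·[Zn2+(aq)]) / [Cr3+(aq)]^2.
Solving for the unknown gives log [Zn2+(aq)] = 0.327, so [Zn2+(aq)] ≈ 2.1 M.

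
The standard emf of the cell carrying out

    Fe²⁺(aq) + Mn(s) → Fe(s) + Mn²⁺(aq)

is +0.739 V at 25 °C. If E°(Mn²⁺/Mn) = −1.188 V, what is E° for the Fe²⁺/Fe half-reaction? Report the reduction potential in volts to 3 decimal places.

−0.449 V

In the reaction as written the Fe²⁺/Fe couple is reduced (cathode) and Mn²⁺/Mn is oxidized (anode), so E°cell = E°(Fe²⁺/Fe) − E°(Mn²⁺/Mn).
E°(Fe²⁺/Fe) = E°cell + E°(anode) = +0.739 + (−1.188) = −0.449 V.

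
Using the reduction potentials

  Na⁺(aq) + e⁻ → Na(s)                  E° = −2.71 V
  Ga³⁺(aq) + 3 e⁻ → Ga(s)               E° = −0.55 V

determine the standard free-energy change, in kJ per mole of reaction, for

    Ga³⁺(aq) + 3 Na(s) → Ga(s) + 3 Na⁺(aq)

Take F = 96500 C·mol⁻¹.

−625 kJ/mol

In the reaction as written Ga³⁺(aq) is reduced, so the Ga³⁺/Ga couple is the cathode and Na⁺/Na is the anode.
E°cell = −0.55 − (−2.71) = +2.16 V; balancing electrons gives n = 3.
ΔG° = −nFE°cell = −(3)(96500)(+2.16) J/mol = −625 kJ/mol.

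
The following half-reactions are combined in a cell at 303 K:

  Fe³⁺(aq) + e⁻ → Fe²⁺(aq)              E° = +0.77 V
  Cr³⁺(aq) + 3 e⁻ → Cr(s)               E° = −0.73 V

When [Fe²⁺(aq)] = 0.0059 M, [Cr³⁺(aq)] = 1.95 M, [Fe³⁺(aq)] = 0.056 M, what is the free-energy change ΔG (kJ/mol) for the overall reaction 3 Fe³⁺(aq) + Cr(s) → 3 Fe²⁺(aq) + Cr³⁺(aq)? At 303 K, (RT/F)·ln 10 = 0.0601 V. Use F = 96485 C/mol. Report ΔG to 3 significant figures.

The standard cell potential is +0.77 − (−0.73) = +1.50 V, with n = 3 electrons in the balanced equation.
Q = ([Fe²⁺(aq)]^3·[Cr³⁺(aq)]) / [Fe³⁺(aq)]^3 = 0.00228, so log Q = −2.642 and E = +1.50 − (0.0601/3)(−2.642) = +1.5529 V.
Finally ΔG = −nFE = −(3)(96485 C/mol)(+1.5529 V) = −449 kJ/mol.

−449 kJ/mol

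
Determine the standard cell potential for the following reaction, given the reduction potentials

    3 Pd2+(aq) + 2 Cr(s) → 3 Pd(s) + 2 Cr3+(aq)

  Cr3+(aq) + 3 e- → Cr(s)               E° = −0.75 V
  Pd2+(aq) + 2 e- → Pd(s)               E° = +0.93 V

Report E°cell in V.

+1.68 V

Pd2+(aq) gains electrons, so the Pd²⁺/Pd couple is the cathode; the Cr³⁺/Cr couple is the anode.
E°cell = E°(cathode) − E°(anode) = +0.93 − (−0.75) = +1.68 V.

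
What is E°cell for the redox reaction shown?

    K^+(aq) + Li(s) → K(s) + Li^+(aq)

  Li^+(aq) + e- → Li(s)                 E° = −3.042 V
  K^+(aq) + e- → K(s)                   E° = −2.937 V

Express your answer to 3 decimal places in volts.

+0.105 V

In the reaction as written, K^+(aq) is reduced (cathode) and Li^+(aq) is produced by oxidation at the anode.
E°cell = E°(cathode) − E°(anode) = −2.937 − (−3.042) = +0.105 V.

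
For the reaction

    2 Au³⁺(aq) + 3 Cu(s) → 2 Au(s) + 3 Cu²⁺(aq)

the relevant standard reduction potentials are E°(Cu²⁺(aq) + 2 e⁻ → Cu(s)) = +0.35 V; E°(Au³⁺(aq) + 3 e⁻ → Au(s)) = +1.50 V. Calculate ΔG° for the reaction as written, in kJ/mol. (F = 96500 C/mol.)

−666 kJ/mol

In the reaction as written Au³⁺(aq) is reduced, so the Au³⁺/Au couple is the cathode and Cu²⁺/Cu is the anode.
E°cell = +1.50 − (+0.35) = +1.15 V; balancing electrons gives n = 6.
ΔG° = −nFE°cell = −(6)(96500)(+1.15) J/mol = −666 kJ/mol.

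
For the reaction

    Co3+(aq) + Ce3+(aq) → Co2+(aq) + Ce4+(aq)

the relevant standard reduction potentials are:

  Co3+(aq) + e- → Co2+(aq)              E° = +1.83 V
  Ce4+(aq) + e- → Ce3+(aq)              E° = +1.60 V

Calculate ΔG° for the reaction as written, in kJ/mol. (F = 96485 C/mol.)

In the reaction as written Co3+(aq) is reduced, so the Co³⁺/Co²⁺ couple is the cathode and Ce⁴⁺/Ce³⁺ is the anode.
E°cell = +1.83 − (+1.60) = +0.23 V; balancing electrons gives n = 1.
ΔG° = −nFE°cell = −(1)(96485)(+0.23) J/mol = −22.2 kJ/mol.

−22.2 kJ/mol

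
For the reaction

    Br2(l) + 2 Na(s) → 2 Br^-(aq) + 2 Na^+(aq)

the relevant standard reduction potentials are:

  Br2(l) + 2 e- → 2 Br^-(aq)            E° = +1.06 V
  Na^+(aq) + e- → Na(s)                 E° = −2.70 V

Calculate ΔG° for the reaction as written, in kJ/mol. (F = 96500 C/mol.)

In the reaction as written Br2(l) is reduced, so the Br₂/Br⁻ couple is the cathode and Na⁺/Na is the anode.
E°cell = +1.06 − (−2.70) = +3.76 V; balancing electrons gives n = 2.
ΔG° = −nFE°cell = −(2)(96500)(+3.76) J/mol = −726 kJ/mol.

−726 kJ/mol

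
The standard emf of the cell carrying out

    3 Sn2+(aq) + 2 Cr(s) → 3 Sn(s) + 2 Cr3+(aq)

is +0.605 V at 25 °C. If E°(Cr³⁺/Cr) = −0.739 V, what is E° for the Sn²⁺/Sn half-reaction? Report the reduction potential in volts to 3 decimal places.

In the reaction as written the Sn²⁺/Sn couple is reduced (cathode) and Cr³⁺/Cr is oxidized (anode), so E°cell = E°(Sn²⁺/Sn) − E°(Cr³⁺/Cr).
E°(Sn²⁺/Sn) = E°cell + E°(anode) = +0.605 + (−0.739) = −0.134 V.

−0.134 V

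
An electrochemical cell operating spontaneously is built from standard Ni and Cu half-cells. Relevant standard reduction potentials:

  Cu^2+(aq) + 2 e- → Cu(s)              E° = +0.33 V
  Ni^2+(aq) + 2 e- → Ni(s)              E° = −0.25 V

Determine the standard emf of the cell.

Of the two couples in this cell, the one with the more positive reduction potential is reduced at the cathode: here that is Cu²⁺/Cu (+0.33 V); Ni²⁺/Ni (−0.25 V) is the anode.
E°cell = E°(cathode) − E°(anode) = +0.33 − (−0.25) = +0.58 V.

+0.58 V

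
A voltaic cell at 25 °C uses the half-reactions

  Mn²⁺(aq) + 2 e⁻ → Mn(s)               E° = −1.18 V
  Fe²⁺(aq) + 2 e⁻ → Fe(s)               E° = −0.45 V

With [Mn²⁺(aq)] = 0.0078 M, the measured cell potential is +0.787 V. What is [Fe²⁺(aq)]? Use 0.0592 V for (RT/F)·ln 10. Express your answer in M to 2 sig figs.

With Fe²⁺/Fe at the cathode and Mn²⁺/Mn at the anode, E°cell = −0.45 − (−1.18) = +0.73 V (n = 2).
Rearranging E = E° − (0.0592/n)·log Q gives log Q = 2(+0.73 − (+0.787))/0.0592 = −1.926.
For Fe²⁺(aq) + Mn(s) → Fe(s) + Mn²⁺(aq), the reaction quotient is Q = [Mn²⁺(aq)] / [Fe²⁺(aq)].
Substituting the known concentrations and solving, log [Fe²⁺(aq)] = −0.182 and [Fe²⁺(aq)] = 0.66 M.

0.66 M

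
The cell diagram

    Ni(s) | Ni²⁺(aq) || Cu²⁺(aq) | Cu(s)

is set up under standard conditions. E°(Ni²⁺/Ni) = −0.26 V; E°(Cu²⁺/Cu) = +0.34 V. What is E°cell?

By convention the left-hand electrode in cell notation is the anode (oxidation) and the right-hand electrode is the cathode (reduction).
E°cell = E°(right) − E°(left) = +0.34 − (−0.26) = +0.60 V.

+0.60 V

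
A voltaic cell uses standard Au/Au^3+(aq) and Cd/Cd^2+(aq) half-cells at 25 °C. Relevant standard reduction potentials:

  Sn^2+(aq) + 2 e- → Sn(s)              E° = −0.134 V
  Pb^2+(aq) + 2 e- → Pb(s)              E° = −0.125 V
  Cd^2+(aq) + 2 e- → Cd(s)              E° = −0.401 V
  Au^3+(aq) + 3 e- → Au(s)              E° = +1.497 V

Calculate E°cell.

Of the two couples in this cell, the one with the more positive reduction potential is reduced at the cathode: here that is Au³⁺/Au (+1.497 V); Cd²⁺/Cd (−0.401 V) is the anode.
E°cell = E°(cathode) − E°(anode) = +1.497 − (−0.401) = +1.898 V.

+1.898 V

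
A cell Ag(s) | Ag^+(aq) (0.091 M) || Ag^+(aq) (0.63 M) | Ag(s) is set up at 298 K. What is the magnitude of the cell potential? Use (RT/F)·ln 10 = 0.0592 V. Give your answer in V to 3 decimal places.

0.050 V

For a concentration cell E°cell = 0, since both electrodes use the same couple.
The compartment with the higher Ag^+(aq) concentration (0.63 M) acts as the cathode; ions are reduced there and produced at the dilute (0.091 M) anode.
With n = 1, Ecell = −(0.0592/1)·log([dilute]/[conc]) = −(0.0592/1)·log(0.091/0.63) = +0.050 V.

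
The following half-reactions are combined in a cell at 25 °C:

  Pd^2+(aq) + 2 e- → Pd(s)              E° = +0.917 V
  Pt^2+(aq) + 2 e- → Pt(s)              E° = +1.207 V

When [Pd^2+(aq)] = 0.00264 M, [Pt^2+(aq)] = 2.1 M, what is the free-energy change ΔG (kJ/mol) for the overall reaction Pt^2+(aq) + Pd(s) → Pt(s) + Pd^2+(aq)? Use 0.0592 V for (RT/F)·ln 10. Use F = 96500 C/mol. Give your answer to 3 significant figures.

−72.5 kJ/mol

E°cell = +1.207 − (+0.917) = +0.290 V; the balanced reaction transfers n = 2 electrons.
The reaction quotient is [Pd^2+(aq)] / [Pt^2+(aq)] = 0.00126; by Nernst, E = +0.290 − (0.0592/2)(−2.901) = +0.3759 V.
Then ΔG = −nFE = −2 × 96500 × +0.3759 J/mol = −72.5 kJ/mol.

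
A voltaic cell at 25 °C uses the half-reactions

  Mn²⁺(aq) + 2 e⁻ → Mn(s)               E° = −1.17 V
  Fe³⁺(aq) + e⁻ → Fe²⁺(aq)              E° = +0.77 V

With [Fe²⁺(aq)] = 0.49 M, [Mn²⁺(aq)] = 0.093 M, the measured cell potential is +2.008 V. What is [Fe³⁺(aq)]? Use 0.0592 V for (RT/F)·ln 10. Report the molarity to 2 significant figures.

2.1 M

With Fe³⁺/Fe²⁺ at the cathode and Mn²⁺/Mn at the anode, E°cell = +0.77 − (−1.17) = +1.94 V (n = 2).
From the Nernst equation, log Q = n(E° − E)/0.0592 = 2·(+1.94 − (+2.008))/0.0592 = −2.297.
For 2 Fe³⁺(aq) + Mn(s) → 2 Fe²⁺(aq) + Mn²⁺(aq), the reaction quotient is Q = ([Fe²⁺(aq)]^2·[Mn²⁺(aq)]) / [Fe³⁺(aq)]^2.
Substituting the known concentrations and solving, log [Fe³⁺(aq)] = 0.323 and [Fe³⁺(aq)] = 2.1 M.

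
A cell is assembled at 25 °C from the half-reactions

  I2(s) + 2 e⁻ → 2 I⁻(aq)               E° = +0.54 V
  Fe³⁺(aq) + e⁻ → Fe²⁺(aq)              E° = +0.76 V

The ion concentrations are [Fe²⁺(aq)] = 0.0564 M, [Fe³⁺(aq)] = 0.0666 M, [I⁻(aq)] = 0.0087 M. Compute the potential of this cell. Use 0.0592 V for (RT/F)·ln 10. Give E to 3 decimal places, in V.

Fe³⁺/Fe²⁺ is reduced (cathode, E° = +0.76 V) and I₂/I⁻ is oxidized (anode).
E°cell = +0.76 − (+0.54) = +0.22 V, with n = 2 electrons transferred.
Balancing gives 2 Fe³⁺(aq) + 2 I⁻(aq) → 2 Fe²⁺(aq) + I2(s); hence Q = [Fe²⁺(aq)]^2 / ([Fe³⁺(aq)]^2·[I⁻(aq)]^2) = 9.47×10^3 (log Q = 3.977).
E = E° − (0.0592/n)·log Q = +0.22 − (0.0592/2)(3.977) = +0.102 V.

+0.102 V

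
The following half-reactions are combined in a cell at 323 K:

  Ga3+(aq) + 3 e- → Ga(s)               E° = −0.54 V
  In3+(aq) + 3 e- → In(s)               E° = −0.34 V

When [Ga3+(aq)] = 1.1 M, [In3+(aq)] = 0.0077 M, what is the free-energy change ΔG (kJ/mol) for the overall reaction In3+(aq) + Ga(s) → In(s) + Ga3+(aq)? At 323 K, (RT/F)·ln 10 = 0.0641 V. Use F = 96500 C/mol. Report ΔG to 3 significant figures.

With In³⁺/In reduced at the cathode, E°cell = −0.34 − (−0.54) = +0.20 V and n = 3.
Here Q = [Ga3+(aq)] / [In3+(aq)] = 143 (log Q = 2.155), giving E = +0.20 − (0.0641/3)·(2.155) = +0.1540 V.
Finally ΔG = −nFE = −(3)(96500 C/mol)(+0.1540 V) = −44.6 kJ/mol.

−44.6 kJ/mol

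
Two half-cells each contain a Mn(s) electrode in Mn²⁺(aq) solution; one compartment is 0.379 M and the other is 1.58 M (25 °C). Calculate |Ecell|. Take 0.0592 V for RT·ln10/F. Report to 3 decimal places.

0.018 V

For a concentration cell E°cell = 0, since both electrodes use the same couple.
The compartment with the higher Mn²⁺(aq) concentration (1.58 M) acts as the cathode; ions are reduced there and produced at the dilute (0.379 M) anode.
With n = 2, Ecell = −(0.0592/2)·log([dilute]/[conc]) = −(0.0592/2)·log(0.379/1.58) = +0.018 V.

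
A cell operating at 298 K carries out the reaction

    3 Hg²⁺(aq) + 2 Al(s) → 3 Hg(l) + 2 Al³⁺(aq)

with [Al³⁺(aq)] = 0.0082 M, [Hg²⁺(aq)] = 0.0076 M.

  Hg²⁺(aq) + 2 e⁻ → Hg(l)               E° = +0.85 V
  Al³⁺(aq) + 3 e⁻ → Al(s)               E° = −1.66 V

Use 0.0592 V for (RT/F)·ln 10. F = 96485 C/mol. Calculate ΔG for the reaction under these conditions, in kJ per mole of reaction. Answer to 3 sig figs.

−1440 kJ/mol

The standard cell potential is +0.85 − (−1.66) = +2.51 V, with n = 6 electrons in the balanced equation.
The reaction quotient is [Al³⁺(aq)]^2 / [Hg²⁺(aq)]^3 = 153; by Nernst, E = +2.51 − (0.0592/6)(2.185) = +2.4884 V.
Finally ΔG = −nFE = −(6)(96485 C/mol)(+2.4884 V) = −1440 kJ/mol.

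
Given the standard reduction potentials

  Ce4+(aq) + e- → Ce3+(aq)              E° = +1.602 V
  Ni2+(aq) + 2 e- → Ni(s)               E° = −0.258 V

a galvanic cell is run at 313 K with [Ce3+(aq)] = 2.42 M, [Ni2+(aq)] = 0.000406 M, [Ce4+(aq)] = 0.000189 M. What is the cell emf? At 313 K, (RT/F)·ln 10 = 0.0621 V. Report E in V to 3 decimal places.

The Ce⁴⁺/Ce³⁺ couple has the more positive E°, so it is the cathode; Ni²⁺/Ni is the anode.
E°cell = E°cat − E°an = +1.602 − (−0.258) = +1.860 V; n = 2.
The balanced reaction is 2 Ce4+(aq) + Ni(s) → 2 Ce3+(aq) + Ni2+(aq), so Q = ([Ce3+(aq)]^2·[Ni2+(aq)]) / [Ce4+(aq)]^2 = 6.66×10^4 and log Q = 4.823.
Applying E = E° − (RT ln10/nF)·log Q gives +1.860 − (0.0621/2)(4.823) = +1.710 V.

+1.710 V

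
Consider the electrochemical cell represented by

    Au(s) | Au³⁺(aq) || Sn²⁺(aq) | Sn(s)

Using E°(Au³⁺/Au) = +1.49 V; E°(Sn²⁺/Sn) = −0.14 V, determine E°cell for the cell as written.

−1.63 V

By convention the left-hand electrode in cell notation is the anode (oxidation) and the right-hand electrode is the cathode (reduction).
E°cell = E°(right) − E°(left) = −0.14 − (+1.49) = −1.63 V.
The negative sign shows that, as written, the cell would require an external voltage to drive the reaction.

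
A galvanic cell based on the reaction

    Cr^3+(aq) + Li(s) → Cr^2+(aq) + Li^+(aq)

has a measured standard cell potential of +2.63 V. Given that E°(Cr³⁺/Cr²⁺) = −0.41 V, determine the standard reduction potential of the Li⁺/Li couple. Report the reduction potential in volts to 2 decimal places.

In the reaction as written the Cr³⁺/Cr²⁺ couple is reduced (cathode) and Li⁺/Li is oxidized (anode), so E°cell = E°(Cr³⁺/Cr²⁺) − E°(Li⁺/Li).
E°(Li⁺/Li) = E°(cathode) − E°cell = −0.41 − (+2.63) = −3.04 V.

−3.04 V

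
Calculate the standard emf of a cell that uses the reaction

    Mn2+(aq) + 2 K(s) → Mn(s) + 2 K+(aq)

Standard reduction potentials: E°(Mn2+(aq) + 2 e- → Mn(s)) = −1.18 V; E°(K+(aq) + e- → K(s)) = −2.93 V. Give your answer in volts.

+1.75 V

In the reaction as written, Mn2+(aq) is reduced (cathode) and K+(aq) is produced by oxidation at the anode.
E°cell = E°(cathode) − E°(anode) = −1.18 − (−2.93) = +1.75 V.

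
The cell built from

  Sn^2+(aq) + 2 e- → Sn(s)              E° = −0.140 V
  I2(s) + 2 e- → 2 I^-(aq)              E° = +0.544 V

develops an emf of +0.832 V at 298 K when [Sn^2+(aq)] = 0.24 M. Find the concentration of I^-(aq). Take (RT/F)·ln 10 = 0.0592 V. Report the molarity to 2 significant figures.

0.0065 M

The I₂/I⁻ couple has the larger reduction potential, so it is the cathode: E°cell = +0.544 − (−0.140) = +0.684 V and n = 2.
From the Nernst equation, log Q = n(E° − E)/0.0592 = 2·(+0.684 − (+0.832))/0.0592 = −5.000.
Balancing electrons gives I2(s) + Sn(s) → 2 I^-(aq) + Sn^2+(aq); thus Q = [I^-(aq)]^2·[Sn^2+(aq)].
Substituting the known concentrations and solving, log [I^-(aq)] = −2.190 and [I^-(aq)] = 0.0065 M.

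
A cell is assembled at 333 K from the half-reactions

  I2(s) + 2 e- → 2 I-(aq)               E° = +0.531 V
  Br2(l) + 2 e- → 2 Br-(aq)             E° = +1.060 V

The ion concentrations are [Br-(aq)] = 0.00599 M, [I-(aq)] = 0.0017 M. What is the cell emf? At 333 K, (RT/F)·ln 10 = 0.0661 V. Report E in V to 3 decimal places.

+0.493 V

Since E°(Br₂/Br⁻) > E°(I₂/I⁻), Br₂/Br⁻ serves as the cathode.
E°cell = +1.060 − (+0.531) = +0.529 V, with n = 2 electrons transferred.
For the overall reaction Br2(l) + 2 I-(aq) → 2 Br-(aq) + I2(s), Q = [Br-(aq)]^2 / [I-(aq)]^2 = 12.4, giving log Q = 1.094.
E = E° − (0.0661/n)·log Q = +0.529 − (0.0661/2)(1.094) = +0.493 V.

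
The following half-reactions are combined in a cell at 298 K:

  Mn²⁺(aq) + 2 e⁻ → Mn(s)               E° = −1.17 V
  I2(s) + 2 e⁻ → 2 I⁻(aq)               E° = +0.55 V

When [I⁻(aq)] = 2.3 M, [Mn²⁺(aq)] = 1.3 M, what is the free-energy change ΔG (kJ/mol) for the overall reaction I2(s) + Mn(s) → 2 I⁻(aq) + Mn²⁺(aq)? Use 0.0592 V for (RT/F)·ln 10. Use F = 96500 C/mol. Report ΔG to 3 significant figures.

E°cell = +0.55 − (−1.17) = +1.72 V; the balanced reaction transfers n = 2 electrons.
Here Q = [I⁻(aq)]^2·[Mn²⁺(aq)] = 6.88 (log Q = 0.837), giving E = +1.72 − (0.0592/2)·(0.837) = +1.6952 V.
ΔG = −nFE = −(2)(96500)(+1.6952) J/mol = −327 kJ/mol.

−327 kJ/mol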